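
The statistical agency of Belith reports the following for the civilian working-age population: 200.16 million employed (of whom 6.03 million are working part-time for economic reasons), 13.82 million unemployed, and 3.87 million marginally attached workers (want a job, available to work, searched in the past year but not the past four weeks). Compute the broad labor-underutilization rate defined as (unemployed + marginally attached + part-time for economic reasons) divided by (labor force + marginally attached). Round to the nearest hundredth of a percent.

Labor force = 200.16 + 13.82 = 213.98 million.
Numerator = 13.82 + 3.87 + 6.03 = 23.72 million.
Denominator = 213.98 + 3.87 = 217.85 million.
Broad rate = 23.72 / 217.85 = 10.89%.

Broad underutilization rate ≈ 10.89%.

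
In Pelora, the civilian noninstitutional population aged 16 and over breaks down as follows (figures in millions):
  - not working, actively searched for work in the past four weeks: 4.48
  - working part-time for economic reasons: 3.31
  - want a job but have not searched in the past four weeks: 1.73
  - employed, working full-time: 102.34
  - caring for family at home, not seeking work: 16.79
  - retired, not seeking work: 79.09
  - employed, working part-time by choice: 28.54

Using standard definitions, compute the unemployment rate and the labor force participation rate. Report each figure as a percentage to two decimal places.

Employed = 3.31 + 102.34 + 28.54 = 134.19 million (anyone who worked, including part-time for economic reasons, counts as employed).
Unemployed = 4.48 million.
Labor force = 134.19 + 4.48 = 138.67 million.
Not in labor force = 1.73 + 16.79 + 79.09 = 97.61 million (those not working and not actively searching are outside the labor force — including those who want a job but have given up searching).
Civilian working-age population = 138.67 + 97.61 = 236.28 million.
Unemployment rate = 4.48 / 138.67 = 3.23%.
Labor force participation rate = 138.67 / 236.28 = 58.69%.

Unemployment rate ≈ 3.23%; labor force participation rate ≈ 58.69%.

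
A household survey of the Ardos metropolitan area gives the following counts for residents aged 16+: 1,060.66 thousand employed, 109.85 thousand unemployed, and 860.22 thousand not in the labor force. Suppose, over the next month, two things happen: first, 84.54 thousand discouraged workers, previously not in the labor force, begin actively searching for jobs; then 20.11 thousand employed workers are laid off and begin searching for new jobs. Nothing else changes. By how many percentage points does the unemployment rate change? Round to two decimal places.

Initially, labor force = 1,060.66 + 109.85 = 1,170.51 thousand, so u = 109.85/1,170.51 = 9.38%.
After the first change, unemployed and labor force both rise by 84.54 → E = 1,060.66, U = 194.39, labor force = 1,255.05 thousand.
After the second change, employed falls and unemployed rises by 20.11; labor force unchanged → E = 1,040.55, U = 214.50, labor force = 1,255.05 thousand.
New unemployment rate = 214.50 / 1,255.05 = 17.09%.
Change = 17.09% − 9.38% = +7.71 percentage points.

The unemployment rate changes by +7.71 percentage points.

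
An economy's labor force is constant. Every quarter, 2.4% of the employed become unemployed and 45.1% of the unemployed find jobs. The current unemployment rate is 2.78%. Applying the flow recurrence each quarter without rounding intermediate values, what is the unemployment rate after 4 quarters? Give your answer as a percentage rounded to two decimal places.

With a fixed labor force, u_{t+1} = u_t + s·(1−u_t) − f·u_t = u_t·(1−s−f) + s.
Here 1−s−f = 0.525 and s = 0.024.
u_1 = 0.027800 × 0.525 + 0.024 = 0.038595.
u_2 = 0.038595 × 0.525 + 0.024 = 0.044262.
u_3 = 0.044262 × 0.525 + 0.024 = 0.047238.
u_4 = 0.047238 × 0.525 + 0.024 = 0.048800.

Unemployment rate after four quarters ≈ 4.88%.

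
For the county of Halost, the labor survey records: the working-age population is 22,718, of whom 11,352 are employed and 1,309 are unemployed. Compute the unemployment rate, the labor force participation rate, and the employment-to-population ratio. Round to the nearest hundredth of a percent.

Labor force = employed + unemployed = 11,352 + 1,309 = 12,661.
Unemployment rate = 1,309 / 12,661 = 10.34%.
Labor force participation rate = 12,661 / 22,718 = 55.73%.
Employment-population ratio = 11,352 / 22,718 = 49.97%.

Unemployment rate ≈ 10.34%; labor force participation rate ≈ 55.73%; employment-population ratio ≈ 49.97%.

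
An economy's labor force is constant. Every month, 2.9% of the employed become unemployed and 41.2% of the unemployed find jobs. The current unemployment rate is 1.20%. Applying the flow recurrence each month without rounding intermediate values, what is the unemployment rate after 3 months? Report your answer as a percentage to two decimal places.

With a fixed labor force, u_{t+1} = u_t + s·(1−u_t) − f·u_t = u_t·(1−s−f) + s.
Here 1−s−f = 0.559 and s = 0.029.
u_1 = 0.012000 × 0.559 + 0.029 = 0.035708.
u_2 = 0.035708 × 0.559 + 0.029 = 0.048961.
u_3 = 0.048961 × 0.559 + 0.029 = 0.056369.

Unemployment rate after three months ≈ 5.64%.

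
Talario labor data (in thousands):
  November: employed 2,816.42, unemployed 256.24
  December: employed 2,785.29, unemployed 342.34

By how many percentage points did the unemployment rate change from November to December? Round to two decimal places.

November: labor force = 2,816.42 + 256.24 = 3,072.66; u = 256.24/3,072.66 = 8.34%.
December: labor force = 2,785.29 + 342.34 = 3,127.63; u = 342.34/3,127.63 = 10.95%.
Change = 10.95% − 8.34% = +2.61 pp.

The unemployment rate changed by +2.61 percentage points.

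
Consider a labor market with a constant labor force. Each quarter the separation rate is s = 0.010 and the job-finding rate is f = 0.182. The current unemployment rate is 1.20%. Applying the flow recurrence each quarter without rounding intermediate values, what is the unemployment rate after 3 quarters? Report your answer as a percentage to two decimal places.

With a fixed labor force, u_{t+1} = u_t + s·(1−u_t) − f·u_t = u_t·(1−s−f) + s.
Here 1−s−f = 0.808 and s = 0.010.
u_1 = 0.012000 × 0.808 + 0.010 = 0.019696.
u_2 = 0.019696 × 0.808 + 0.010 = 0.025914.
u_3 = 0.025914 × 0.808 + 0.010 = 0.030939.

Unemployment rate after three quarters ≈ 3.09%.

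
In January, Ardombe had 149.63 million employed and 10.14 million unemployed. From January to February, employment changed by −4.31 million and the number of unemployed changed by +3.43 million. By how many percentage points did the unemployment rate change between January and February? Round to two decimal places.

The unemployment rate changed by +2.19 percentage points.

January: labor force = 149.63 + 10.14 = 159.77; u = 10.14/159.77 = 6.35%.
February: labor force = 145.32 + 13.57 = 158.89; u = 13.57/158.89 = 8.54%.
Change = 8.54% − 6.35% = +2.19 pp.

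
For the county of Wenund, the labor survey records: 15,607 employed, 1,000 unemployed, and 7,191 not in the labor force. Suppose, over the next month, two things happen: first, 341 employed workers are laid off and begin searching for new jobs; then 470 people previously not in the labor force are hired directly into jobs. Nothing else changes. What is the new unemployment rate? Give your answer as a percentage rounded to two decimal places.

Initially, labor force = 15,607 + 1,000 = 16,607, so u = 1,000/16,607 = 6.02%.
After the first change, employed falls and unemployed rises by 341; labor force unchanged → E = 15,266, U = 1,341, labor force = 16,607.
After the second change, employed and labor force both rise by 470; unemployed unchanged → E = 15,736, U = 1,341, labor force = 17,077.
New unemployment rate = 1,341 / 17,077 = 7.85%.

New unemployment rate ≈ 7.85%.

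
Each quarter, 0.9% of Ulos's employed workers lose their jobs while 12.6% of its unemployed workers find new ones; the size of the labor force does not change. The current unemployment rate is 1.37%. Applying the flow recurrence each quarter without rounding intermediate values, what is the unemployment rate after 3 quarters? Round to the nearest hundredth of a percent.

Unemployment rate after three quarters ≈ 3.24%.

With a fixed labor force, u_{t+1} = u_t + s·(1−u_t) − f·u_t = u_t·(1−s−f) + s.
Here 1−s−f = 0.865 and s = 0.009.
u_1 = 0.013700 × 0.865 + 0.009 = 0.020851.
u_2 = 0.020851 × 0.865 + 0.009 = 0.027036.
u_3 = 0.027036 × 0.865 + 0.009 = 0.032386.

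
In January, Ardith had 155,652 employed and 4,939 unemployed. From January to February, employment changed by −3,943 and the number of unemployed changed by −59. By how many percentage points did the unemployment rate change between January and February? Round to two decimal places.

January: labor force = 155,652 + 4,939 = 160,591; u = 4,939/160,591 = 3.08%.
February: labor force = 151,709 + 4,880 = 156,589; u = 4,880/156,589 = 3.12%.
Change = 3.12% − 3.08% = +0.04 pp.

The unemployment rate changed by +0.04 percentage points.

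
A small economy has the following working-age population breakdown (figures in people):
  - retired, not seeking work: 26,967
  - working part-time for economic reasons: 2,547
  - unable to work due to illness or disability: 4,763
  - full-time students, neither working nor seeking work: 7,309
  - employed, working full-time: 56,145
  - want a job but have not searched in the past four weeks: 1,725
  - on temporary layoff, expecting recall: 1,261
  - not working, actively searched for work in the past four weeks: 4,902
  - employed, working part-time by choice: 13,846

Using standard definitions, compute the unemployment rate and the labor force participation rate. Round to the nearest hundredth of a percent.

Employed = 2,547 + 56,145 + 13,846 = 72,538 (anyone who worked, including part-time for economic reasons, counts as employed).
Unemployed = 1,261 + 4,902 = 6,163 (jobless and actively searching, or on temporary layoff).
Labor force = 72,538 + 6,163 = 78,701.
Not in labor force = 26,967 + 4,763 + 7,309 + 1,725 = 40,764 (those not working and not actively searching are outside the labor force — including those who want a job but have given up searching).
Civilian working-age population = 78,701 + 40,764 = 119,465.
Unemployment rate = 6,163 / 78,701 = 7.83%.
Labor force participation rate = 78,701 / 119,465 = 65.88%.

Unemployment rate ≈ 7.83%; labor force participation rate ≈ 65.88%.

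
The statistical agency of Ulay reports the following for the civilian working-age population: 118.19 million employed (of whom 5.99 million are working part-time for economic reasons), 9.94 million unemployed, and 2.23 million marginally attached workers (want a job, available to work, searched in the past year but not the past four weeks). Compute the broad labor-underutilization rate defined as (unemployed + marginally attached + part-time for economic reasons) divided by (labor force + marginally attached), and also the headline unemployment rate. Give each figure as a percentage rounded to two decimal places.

Broad underutilization rate ≈ 13.93%; headline unemployment rate ≈ 7.76%.

Labor force = 118.19 + 9.94 = 128.13 million.
Numerator = 9.94 + 2.23 + 5.99 = 18.16 million.
Denominator = 128.13 + 2.23 = 130.36 million.
Broad rate = 18.16 / 130.36 = 13.93%.
Headline unemployment rate = 9.94 / 128.13 = 7.76%.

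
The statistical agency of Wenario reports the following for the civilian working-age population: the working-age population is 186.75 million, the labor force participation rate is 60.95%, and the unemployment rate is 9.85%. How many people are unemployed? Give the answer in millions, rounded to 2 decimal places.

Labor force = 0.6095 × 186.75 = 113.82 million.
Unemployed = 0.0985 × 113.82 ≈ 11.21 million.

About 11.21 million are unemployed.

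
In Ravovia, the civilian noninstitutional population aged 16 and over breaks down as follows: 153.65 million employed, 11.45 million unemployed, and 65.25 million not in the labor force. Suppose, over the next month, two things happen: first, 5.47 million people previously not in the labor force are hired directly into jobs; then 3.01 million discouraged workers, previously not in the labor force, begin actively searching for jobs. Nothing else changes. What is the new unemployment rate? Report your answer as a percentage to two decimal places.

Initially, labor force = 153.65 + 11.45 = 165.10 million, so u = 11.45/165.10 = 6.94%.
After the first change, employed and labor force both rise by 5.47; unemployed unchanged → E = 159.12, U = 11.45, labor force = 170.57 million.
After the second change, unemployed and labor force both rise by 3.01 → E = 159.12, U = 14.46, labor force = 173.58 million.
New unemployment rate = 14.46 / 173.58 = 8.33%.

New unemployment rate ≈ 8.33%.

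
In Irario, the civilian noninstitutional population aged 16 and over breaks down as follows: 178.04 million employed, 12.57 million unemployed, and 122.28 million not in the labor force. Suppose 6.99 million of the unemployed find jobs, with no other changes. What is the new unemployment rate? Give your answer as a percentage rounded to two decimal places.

Initially, labor force = 178.04 + 12.57 = 190.61 million, so u = 12.57/190.61 = 6.59%.
After the change, unemployed falls and employed rises by 6.99; labor force unchanged → E = 185.03, U = 5.58, labor force = 190.61 million.
New unemployment rate = 5.58 / 190.61 = 2.93%.

New unemployment rate ≈ 2.93%.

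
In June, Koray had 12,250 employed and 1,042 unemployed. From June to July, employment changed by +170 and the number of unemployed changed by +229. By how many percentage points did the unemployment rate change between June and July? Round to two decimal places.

The unemployment rate changed by +1.44 percentage points.

June: labor force = 12,250 + 1,042 = 13,292; u = 1,042/13,292 = 7.84%.
July: labor force = 12,420 + 1,271 = 13,691; u = 1,271/13,691 = 9.28%.
Change = 9.28% − 7.84% = +1.44 pp.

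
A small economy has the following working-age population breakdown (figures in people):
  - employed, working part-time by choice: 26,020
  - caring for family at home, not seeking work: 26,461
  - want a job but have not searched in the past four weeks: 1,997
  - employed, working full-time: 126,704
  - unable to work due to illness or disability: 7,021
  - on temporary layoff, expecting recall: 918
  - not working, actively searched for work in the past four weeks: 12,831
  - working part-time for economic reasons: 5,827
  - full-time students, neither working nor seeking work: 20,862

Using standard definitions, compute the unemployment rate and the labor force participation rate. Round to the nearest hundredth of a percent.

Employed = 26,020 + 126,704 + 5,827 = 158,551 (anyone who worked, including part-time for economic reasons, counts as employed).
Unemployed = 918 + 12,831 = 13,749 (jobless and actively searching, or on temporary layoff).
Labor force = 158,551 + 13,749 = 172,300.
Not in labor force = 26,461 + 1,997 + 7,021 + 20,862 = 56,341 (those not working and not actively searching are outside the labor force — including those who want a job but have given up searching).
Civilian working-age population = 172,300 + 56,341 = 228,641.
Unemployment rate = 13,749 / 172,300 = 7.98%.
Labor force participation rate = 172,300 / 228,641 = 75.36%.

Unemployment rate ≈ 7.98%; labor force participation rate ≈ 75.36%.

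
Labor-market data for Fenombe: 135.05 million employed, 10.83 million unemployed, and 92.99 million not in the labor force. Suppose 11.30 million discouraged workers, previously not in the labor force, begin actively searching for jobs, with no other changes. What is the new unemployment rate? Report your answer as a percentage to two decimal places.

Initially, labor force = 135.05 + 10.83 = 145.88 million, so u = 10.83/145.88 = 7.42%.
After the change, unemployed and labor force both rise by 11.30 → E = 135.05, U = 22.13, labor force = 157.18 million.
New unemployment rate = 22.13 / 157.18 = 14.08%.

New unemployment rate ≈ 14.08%.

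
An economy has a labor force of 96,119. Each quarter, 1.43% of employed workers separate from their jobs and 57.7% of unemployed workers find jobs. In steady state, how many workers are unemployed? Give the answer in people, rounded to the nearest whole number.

Steady-state unemployment rate u* = s/(s+f) = 1.43/(1.43+57.7) = 0.024184.
Unemployed = u* × labor force = 0.024184 × 96,119 ≈ 2,325.

About 2,325 are unemployed in steady state.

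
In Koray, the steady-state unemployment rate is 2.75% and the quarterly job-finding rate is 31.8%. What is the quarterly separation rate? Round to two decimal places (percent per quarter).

From u* = s/(s+f): s = u·f/(1−u).
s = 0.0275 × 31.8 / (1 − 0.0275) = 0.8745 / 0.9725 ≈ 0.90% per quarter.

Separation rate ≈ 0.90% per quarter.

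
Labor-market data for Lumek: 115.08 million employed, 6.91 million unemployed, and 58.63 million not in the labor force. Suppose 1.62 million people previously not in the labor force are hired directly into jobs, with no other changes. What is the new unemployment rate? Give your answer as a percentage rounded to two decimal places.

New unemployment rate ≈ 5.59%.

Initially, labor force = 115.08 + 6.91 = 121.99 million, so u = 6.91/121.99 = 5.66%.
After the change, employed and labor force both rise by 1.62; unemployed unchanged → E = 116.70, U = 6.91, labor force = 123.61 million.
New unemployment rate = 6.91 / 123.61 = 5.59%.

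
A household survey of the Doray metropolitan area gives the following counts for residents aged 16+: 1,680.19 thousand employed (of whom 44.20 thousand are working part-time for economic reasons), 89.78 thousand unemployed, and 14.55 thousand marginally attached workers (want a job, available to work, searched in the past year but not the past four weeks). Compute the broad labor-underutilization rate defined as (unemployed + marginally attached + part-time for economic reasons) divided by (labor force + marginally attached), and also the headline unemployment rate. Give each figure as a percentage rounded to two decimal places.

Labor force = 1,680.19 + 89.78 = 1,769.97 thousand.
Numerator = 89.78 + 14.55 + 44.20 = 148.53 thousand.
Denominator = 1,769.97 + 14.55 = 1,784.52 thousand.
Broad rate = 148.53 / 1,784.52 = 8.32%.
Headline unemployment rate = 89.78 / 1,769.97 = 5.07%.

Broad underutilization rate ≈ 8.32%; headline unemployment rate ≈ 5.07%.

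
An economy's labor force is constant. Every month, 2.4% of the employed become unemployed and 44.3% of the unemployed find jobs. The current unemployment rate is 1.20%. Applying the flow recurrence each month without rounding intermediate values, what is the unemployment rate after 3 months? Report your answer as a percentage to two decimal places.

With a fixed labor force, u_{t+1} = u_t + s·(1−u_t) − f·u_t = u_t·(1−s−f) + s.
Here 1−s−f = 0.533 and s = 0.024.
u_1 = 0.012000 × 0.533 + 0.024 = 0.030396.
u_2 = 0.030396 × 0.533 + 0.024 = 0.040201.
u_3 = 0.040201 × 0.533 + 0.024 = 0.045427.

Unemployment rate after three months ≈ 4.54%.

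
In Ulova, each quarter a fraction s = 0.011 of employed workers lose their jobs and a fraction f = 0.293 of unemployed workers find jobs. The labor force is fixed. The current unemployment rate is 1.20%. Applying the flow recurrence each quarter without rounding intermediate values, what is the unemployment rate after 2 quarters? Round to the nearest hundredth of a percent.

Unemployment rate after two quarters ≈ 2.45%.

With a fixed labor force, u_{t+1} = u_t + s·(1−u_t) − f·u_t = u_t·(1−s−f) + s.
Here 1−s−f = 0.696 and s = 0.011.
u_1 = 0.012000 × 0.696 + 0.011 = 0.019352.
u_2 = 0.019352 × 0.696 + 0.011 = 0.024469.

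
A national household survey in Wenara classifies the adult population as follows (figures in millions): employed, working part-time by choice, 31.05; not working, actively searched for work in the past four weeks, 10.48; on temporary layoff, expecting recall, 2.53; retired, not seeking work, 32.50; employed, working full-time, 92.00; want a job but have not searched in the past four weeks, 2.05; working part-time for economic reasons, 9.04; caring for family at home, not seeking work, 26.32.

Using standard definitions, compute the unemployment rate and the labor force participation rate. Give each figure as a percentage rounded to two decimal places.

Employed = 31.05 + 92.00 + 9.04 = 132.09 million (anyone who worked, including part-time for economic reasons, counts as employed).
Unemployed = 10.48 + 2.53 = 13.01 million (jobless and actively searching, or on temporary layoff).
Labor force = 132.09 + 13.01 = 145.10 million.
Not in labor force = 32.50 + 2.05 + 26.32 = 60.87 million (those not working and not actively searching are outside the labor force — including those who want a job but have given up searching).
Civilian working-age population = 145.10 + 60.87 = 205.97 million.
Unemployment rate = 13.01 / 145.10 = 8.97%.
Labor force participation rate = 145.10 / 205.97 = 70.45%.

Unemployment rate ≈ 8.97%; labor force participation rate ≈ 70.45%.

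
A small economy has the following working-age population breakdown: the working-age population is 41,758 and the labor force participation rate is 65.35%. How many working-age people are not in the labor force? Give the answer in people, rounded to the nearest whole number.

Share not in the labor force = 1 − 0.6535 = 0.3465.
Not in labor force = 0.3465 × 41,758 ≈ 14,469.

About 14,469 are not in the labor force.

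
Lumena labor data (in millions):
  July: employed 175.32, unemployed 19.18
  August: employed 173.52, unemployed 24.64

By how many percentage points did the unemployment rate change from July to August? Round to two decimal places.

The unemployment rate changed by +2.57 percentage points.

July: labor force = 175.32 + 19.18 = 194.50; u = 19.18/194.50 = 9.86%.
August: labor force = 173.52 + 24.64 = 198.16; u = 24.64/198.16 = 12.43%.
Change = 12.43% − 9.86% = +2.57 pp.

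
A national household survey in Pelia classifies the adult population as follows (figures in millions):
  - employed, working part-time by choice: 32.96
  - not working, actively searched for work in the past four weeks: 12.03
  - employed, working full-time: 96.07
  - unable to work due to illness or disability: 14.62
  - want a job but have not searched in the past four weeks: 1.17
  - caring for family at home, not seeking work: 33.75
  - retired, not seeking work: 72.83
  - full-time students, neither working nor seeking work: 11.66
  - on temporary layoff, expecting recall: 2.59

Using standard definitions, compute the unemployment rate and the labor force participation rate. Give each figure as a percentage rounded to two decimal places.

Employed = 32.96 + 96.07 = 129.03 million.
Unemployed = 12.03 + 2.59 = 14.62 million (jobless and actively searching, or on temporary layoff).
Labor force = 129.03 + 14.62 = 143.65 million.
Not in labor force = 14.62 + 1.17 + 33.75 + 72.83 + 11.66 = 134.03 million (those not working and not actively searching are outside the labor force — including those who want a job but have given up searching).
Civilian working-age population = 143.65 + 134.03 = 277.68 million.
Unemployment rate = 14.62 / 143.65 = 10.18%.
Labor force participation rate = 143.65 / 277.68 = 51.73%.

Unemployment rate ≈ 10.18%; labor force participation rate ≈ 51.73%.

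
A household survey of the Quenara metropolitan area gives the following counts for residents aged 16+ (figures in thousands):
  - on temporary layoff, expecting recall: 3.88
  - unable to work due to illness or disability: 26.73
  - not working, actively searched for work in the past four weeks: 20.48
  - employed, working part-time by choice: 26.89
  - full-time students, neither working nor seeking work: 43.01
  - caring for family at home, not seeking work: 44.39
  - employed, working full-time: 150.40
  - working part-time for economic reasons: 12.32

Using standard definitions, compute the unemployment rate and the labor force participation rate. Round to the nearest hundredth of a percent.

Unemployment rate ≈ 11.38%; labor force participation rate ≈ 65.21%.

Employed = 26.89 + 150.40 + 12.32 = 189.61 thousand (anyone who worked, including part-time for economic reasons, counts as employed).
Unemployed = 3.88 + 20.48 = 24.36 thousand (jobless and actively searching, or on temporary layoff).
Labor force = 189.61 + 24.36 = 213.97 thousand.
Not in labor force = 26.73 + 43.01 + 44.39 = 114.13 thousand (those not working and not actively searching are outside the labor force).
Civilian working-age population = 213.97 + 114.13 = 328.10 thousand.
Unemployment rate = 24.36 / 213.97 = 11.38%.
Labor force participation rate = 213.97 / 328.10 = 65.21%.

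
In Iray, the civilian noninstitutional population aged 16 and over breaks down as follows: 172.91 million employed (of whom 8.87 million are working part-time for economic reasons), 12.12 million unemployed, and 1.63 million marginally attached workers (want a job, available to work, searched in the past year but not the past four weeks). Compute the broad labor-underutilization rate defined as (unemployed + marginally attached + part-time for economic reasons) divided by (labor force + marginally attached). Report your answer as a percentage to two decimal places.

Broad underutilization rate ≈ 12.12%.

Labor force = 172.91 + 12.12 = 185.03 million.
Numerator = 12.12 + 1.63 + 8.87 = 22.62 million.
Denominator = 185.03 + 1.63 = 186.66 million.
Broad rate = 22.62 / 186.66 = 12.12%.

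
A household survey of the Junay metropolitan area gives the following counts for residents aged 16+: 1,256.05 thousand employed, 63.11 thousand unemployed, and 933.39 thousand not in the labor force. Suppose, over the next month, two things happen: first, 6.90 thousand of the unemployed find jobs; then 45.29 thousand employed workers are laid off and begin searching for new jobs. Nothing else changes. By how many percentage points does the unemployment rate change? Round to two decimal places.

The unemployment rate changes by +2.91 percentage points.

Initially, labor force = 1,256.05 + 63.11 = 1,319.16 thousand, so u = 63.11/1,319.16 = 4.78%.
After the first change, unemployed falls and employed rises by 6.90; labor force unchanged → E = 1,262.95, U = 56.21, labor force = 1,319.16 thousand.
After the second change, employed falls and unemployed rises by 45.29; labor force unchanged → E = 1,217.66, U = 101.50, labor force = 1,319.16 thousand.
New unemployment rate = 101.50 / 1,319.16 = 7.69%.
Change = 7.69% − 4.78% = +2.91 percentage points.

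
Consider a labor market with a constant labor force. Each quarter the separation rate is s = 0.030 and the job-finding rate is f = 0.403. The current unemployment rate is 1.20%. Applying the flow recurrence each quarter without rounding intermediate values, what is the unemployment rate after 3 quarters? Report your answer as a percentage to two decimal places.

With a fixed labor force, u_{t+1} = u_t + s·(1−u_t) − f·u_t = u_t·(1−s−f) + s.
Here 1−s−f = 0.567 and s = 0.030.
u_1 = 0.012000 × 0.567 + 0.030 = 0.036804.
u_2 = 0.036804 × 0.567 + 0.030 = 0.050868.
u_3 = 0.050868 × 0.567 + 0.030 = 0.058842.

Unemployment rate after three quarters ≈ 5.88%.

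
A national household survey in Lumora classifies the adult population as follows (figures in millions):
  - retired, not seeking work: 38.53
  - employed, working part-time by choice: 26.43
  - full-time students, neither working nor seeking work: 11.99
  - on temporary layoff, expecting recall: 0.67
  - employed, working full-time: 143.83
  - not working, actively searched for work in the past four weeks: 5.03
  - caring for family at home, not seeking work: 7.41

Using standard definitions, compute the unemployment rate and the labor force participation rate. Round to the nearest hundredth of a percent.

Employed = 26.43 + 143.83 = 170.26 million.
Unemployed = 0.67 + 5.03 = 5.70 million (jobless and actively searching, or on temporary layoff).
Labor force = 170.26 + 5.70 = 175.96 million.
Not in labor force = 38.53 + 11.99 + 7.41 = 57.93 million (those not working and not actively searching are outside the labor force).
Civilian working-age population = 175.96 + 57.93 = 233.89 million.
Unemployment rate = 5.70 / 175.96 = 3.24%.
Labor force participation rate = 175.96 / 233.89 = 75.23%.

Unemployment rate ≈ 3.24%; labor force participation rate ≈ 75.23%.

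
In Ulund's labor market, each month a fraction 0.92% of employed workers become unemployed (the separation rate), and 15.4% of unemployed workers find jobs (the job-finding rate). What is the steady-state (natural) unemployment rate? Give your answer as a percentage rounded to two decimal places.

Steady-state unemployment rate ≈ 5.64%.

At steady state the flows balance: s·E = f·U, so U/(E+U) = s/(s+f).
u* = 0.92 / (0.92 + 15.4) = 0.92 / 16.32 = 5.64%.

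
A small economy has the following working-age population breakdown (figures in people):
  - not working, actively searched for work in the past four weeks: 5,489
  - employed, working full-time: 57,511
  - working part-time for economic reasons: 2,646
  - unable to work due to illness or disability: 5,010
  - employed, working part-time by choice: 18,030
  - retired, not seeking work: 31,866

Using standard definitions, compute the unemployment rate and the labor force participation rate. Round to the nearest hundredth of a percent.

Employed = 57,511 + 2,646 + 18,030 = 78,187 (anyone who worked, including part-time for economic reasons, counts as employed).
Unemployed = 5,489.
Labor force = 78,187 + 5,489 = 83,676.
Not in labor force = 5,010 + 31,866 = 36,876 (those not working and not actively searching are outside the labor force).
Civilian working-age population = 83,676 + 36,876 = 120,552.
Unemployment rate = 5,489 / 83,676 = 6.56%.
Labor force participation rate = 83,676 / 120,552 = 69.41%.

Unemployment rate ≈ 6.56%; labor force participation rate ≈ 69.41%.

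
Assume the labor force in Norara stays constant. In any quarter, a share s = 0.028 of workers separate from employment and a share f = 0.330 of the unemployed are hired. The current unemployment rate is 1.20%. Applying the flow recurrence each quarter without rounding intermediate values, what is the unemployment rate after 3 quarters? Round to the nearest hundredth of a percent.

With a fixed labor force, u_{t+1} = u_t + s·(1−u_t) − f·u_t = u_t·(1−s−f) + s.
Here 1−s−f = 0.642 and s = 0.028.
u_1 = 0.012000 × 0.642 + 0.028 = 0.035704.
u_2 = 0.035704 × 0.642 + 0.028 = 0.050922.
u_3 = 0.050922 × 0.642 + 0.028 = 0.060692.

Unemployment rate after three quarters ≈ 6.07%.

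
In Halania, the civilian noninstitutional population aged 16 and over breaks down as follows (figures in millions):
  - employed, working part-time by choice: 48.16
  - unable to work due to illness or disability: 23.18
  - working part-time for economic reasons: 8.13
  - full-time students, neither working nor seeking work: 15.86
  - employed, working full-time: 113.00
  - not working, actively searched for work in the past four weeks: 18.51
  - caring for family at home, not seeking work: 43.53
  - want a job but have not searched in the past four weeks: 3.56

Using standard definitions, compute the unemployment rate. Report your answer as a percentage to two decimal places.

Employed = 48.16 + 8.13 + 113.00 = 169.29 million (anyone who worked, including part-time for economic reasons, counts as employed).
Unemployed = 18.51 million.
Labor force = 169.29 + 18.51 = 187.80 million.
Unemployment rate = 18.51 / 187.80 = 9.86%.

Unemployment rate ≈ 9.86%.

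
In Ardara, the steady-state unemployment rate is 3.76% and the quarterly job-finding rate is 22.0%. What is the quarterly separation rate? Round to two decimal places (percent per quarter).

Separation rate ≈ 0.86% per quarter.

From u* = s/(s+f): s = u·f/(1−u).
s = 0.0376 × 22.0 / (1 − 0.0376) = 0.8272 / 0.9624 ≈ 0.86% per quarter.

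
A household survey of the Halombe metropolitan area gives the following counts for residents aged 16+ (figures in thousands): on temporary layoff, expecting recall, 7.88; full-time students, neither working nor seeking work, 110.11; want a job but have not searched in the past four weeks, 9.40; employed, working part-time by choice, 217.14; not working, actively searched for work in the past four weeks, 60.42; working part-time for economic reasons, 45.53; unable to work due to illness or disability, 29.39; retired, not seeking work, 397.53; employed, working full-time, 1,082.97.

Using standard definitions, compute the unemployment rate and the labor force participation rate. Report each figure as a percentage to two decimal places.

Unemployment rate ≈ 4.83%; labor force participation rate ≈ 72.13%.

Employed = 217.14 + 45.53 + 1,082.97 = 1,345.64 thousand (anyone who worked, including part-time for economic reasons, counts as employed).
Unemployed = 7.88 + 60.42 = 68.30 thousand (jobless and actively searching, or on temporary layoff).
Labor force = 1,345.64 + 68.30 = 1,413.94 thousand.
Not in labor force = 110.11 + 9.40 + 29.39 + 397.53 = 546.43 thousand (those not working and not actively searching are outside the labor force — including those who want a job but have given up searching).
Civilian working-age population = 1,413.94 + 546.43 = 1,960.37 thousand.
Unemployment rate = 68.30 / 1,413.94 = 4.83%.
Labor force participation rate = 1,413.94 / 1,960.37 = 72.13%.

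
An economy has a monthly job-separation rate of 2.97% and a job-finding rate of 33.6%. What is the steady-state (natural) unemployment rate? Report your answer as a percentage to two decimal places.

Steady-state unemployment rate ≈ 8.12%.

At steady state the flows balance: s·E = f·U, so U/(E+U) = s/(s+f).
u* = 2.97 / (2.97 + 33.6) = 2.97 / 36.57 = 8.12%.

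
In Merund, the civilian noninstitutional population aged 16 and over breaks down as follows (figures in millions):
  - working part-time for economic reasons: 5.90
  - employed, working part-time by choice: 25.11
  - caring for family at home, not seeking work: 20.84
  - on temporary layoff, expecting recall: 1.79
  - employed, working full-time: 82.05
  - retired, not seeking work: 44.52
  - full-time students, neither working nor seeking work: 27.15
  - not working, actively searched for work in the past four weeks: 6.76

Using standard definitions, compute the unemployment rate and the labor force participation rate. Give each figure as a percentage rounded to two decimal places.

Employed = 5.90 + 25.11 + 82.05 = 113.06 million (anyone who worked, including part-time for economic reasons, counts as employed).
Unemployed = 1.79 + 6.76 = 8.55 million (jobless and actively searching, or on temporary layoff).
Labor force = 113.06 + 8.55 = 121.61 million.
Not in labor force = 20.84 + 44.52 + 27.15 = 92.51 million (those not working and not actively searching are outside the labor force).
Civilian working-age population = 121.61 + 92.51 = 214.12 million.
Unemployment rate = 8.55 / 121.61 = 7.03%.
Labor force participation rate = 121.61 / 214.12 = 56.80%.

Unemployment rate ≈ 7.03%; labor force participation rate ≈ 56.80%.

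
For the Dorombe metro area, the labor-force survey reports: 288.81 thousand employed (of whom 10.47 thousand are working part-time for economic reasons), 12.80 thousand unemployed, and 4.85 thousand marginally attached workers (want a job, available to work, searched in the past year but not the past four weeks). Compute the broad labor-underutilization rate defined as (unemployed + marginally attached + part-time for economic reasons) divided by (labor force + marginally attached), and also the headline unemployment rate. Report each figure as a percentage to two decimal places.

Broad underutilization rate ≈ 9.18%; headline unemployment rate ≈ 4.24%.

Labor force = 288.81 + 12.80 = 301.61 thousand.
Numerator = 12.80 + 4.85 + 10.47 = 28.12 thousand.
Denominator = 301.61 + 4.85 = 306.46 thousand.
Broad rate = 28.12 / 306.46 = 9.18%.
Headline unemployment rate = 12.80 / 301.61 = 4.24%.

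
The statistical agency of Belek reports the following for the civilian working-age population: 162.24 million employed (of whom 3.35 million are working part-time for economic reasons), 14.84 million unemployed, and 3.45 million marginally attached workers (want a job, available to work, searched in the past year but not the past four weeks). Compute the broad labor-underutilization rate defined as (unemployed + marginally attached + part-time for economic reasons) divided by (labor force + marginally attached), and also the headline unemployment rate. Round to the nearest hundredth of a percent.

Labor force = 162.24 + 14.84 = 177.08 million.
Numerator = 14.84 + 3.45 + 3.35 = 21.64 million.
Denominator = 177.08 + 3.45 = 180.53 million.
Broad rate = 21.64 / 180.53 = 11.99%.
Headline unemployment rate = 14.84 / 177.08 = 8.38%.

Broad underutilization rate ≈ 11.99%; headline unemployment rate ≈ 8.38%.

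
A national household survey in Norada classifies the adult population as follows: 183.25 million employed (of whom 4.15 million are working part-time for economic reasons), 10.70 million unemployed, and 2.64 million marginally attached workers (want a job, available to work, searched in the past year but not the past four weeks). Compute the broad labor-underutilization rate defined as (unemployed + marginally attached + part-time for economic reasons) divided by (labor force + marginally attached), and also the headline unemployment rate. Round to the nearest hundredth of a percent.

Broad underutilization rate ≈ 8.90%; headline unemployment rate ≈ 5.52%.

Labor force = 183.25 + 10.70 = 193.95 million.
Numerator = 10.70 + 2.64 + 4.15 = 17.49 million.
Denominator = 193.95 + 2.64 = 196.59 million.
Broad rate = 17.49 / 196.59 = 8.90%.
Headline unemployment rate = 10.70 / 193.95 = 5.52%.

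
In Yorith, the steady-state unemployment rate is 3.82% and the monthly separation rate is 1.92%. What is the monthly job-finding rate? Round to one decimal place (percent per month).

From u* = s/(s+f): f = s·(1−u)/u.
f = 1.92 × (1 − 0.0382) / 0.0382 = 1.8467 / 0.0382 ≈ 48.3% per month.

Job-finding rate ≈ 48.3% per month.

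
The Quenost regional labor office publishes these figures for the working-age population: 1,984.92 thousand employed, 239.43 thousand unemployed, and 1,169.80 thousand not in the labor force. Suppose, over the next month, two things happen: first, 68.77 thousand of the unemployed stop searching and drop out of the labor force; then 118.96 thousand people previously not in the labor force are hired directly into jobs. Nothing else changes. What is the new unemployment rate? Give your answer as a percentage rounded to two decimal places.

New unemployment rate ≈ 7.50%.

Initially, labor force = 1,984.92 + 239.43 = 2,224.35 thousand, so u = 239.43/2,224.35 = 10.76%.
After the first change, unemployed and labor force both fall by 68.77 → E = 1,984.92, U = 170.66, labor force = 2,155.58 thousand.
After the second change, employed and labor force both rise by 118.96; unemployed unchanged → E = 2,103.88, U = 170.66, labor force = 2,274.54 thousand.
New unemployment rate = 170.66 / 2,274.54 = 7.50%.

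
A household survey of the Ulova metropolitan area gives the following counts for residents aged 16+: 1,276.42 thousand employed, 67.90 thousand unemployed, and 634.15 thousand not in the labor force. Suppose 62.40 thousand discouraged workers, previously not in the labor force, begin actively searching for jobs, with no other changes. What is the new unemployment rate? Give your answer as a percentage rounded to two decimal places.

Initially, labor force = 1,276.42 + 67.90 = 1,344.32 thousand, so u = 67.90/1,344.32 = 5.05%.
After the change, unemployed and labor force both rise by 62.40 → E = 1,276.42, U = 130.30, labor force = 1,406.72 thousand.
New unemployment rate = 130.30 / 1,406.72 = 9.26%.

New unemployment rate ≈ 9.26%.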